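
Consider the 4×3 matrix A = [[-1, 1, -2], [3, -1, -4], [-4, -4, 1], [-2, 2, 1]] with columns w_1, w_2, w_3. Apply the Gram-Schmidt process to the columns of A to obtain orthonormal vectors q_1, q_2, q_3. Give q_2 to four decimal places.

q_2 = (0.2842, -0.4038, -0.6581, 0.5684)

w_1 = (-1, 3, -4, -2); ‖w_1‖ = 5.4772, so q_1 = (-0.1826, 0.5477, -0.7303, -0.3651).
q_1·w_2 = (-0.1826)·1 + 0.5477·(-1) + (-0.7303)·(-4) + (-0.3651)·2 = 1.4606.
u_2 = w_2 − 1.4606·q_1 = (1.2667, -1.8000, -2.9333, 2.5333).
‖u_2‖ = 4.4572, so q_2 = (0.2842, -0.4038, -0.6581, 0.5684).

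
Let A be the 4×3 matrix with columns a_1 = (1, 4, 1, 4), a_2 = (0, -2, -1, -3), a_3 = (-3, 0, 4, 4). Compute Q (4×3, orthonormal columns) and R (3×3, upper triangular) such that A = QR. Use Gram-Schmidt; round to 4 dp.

q_1 = a_1/‖a_1‖ = (1, 4, 1, 4)/5.8310 = (0.1715, 0.6860, 0.1715, 0.6860).
r_{12} = q_1·a_2 = -3.6015.
u_2 = a_2 + 3.6015·q_1 = (0.6176, 0.4706, -0.3824, -0.5294).
‖u_2‖ = 1.0146, so q_2 = (0.6088, 0.4638, -0.3769, -0.5218).
r_{13} = q_1·a_3 = 2.9155; r_{23} = q_2·a_3 = -5.4209.
u_3 = a_3 − 2.9155·q_1 + 5.4209·q_2 = (-0.2000, 0.5143, 1.4571, -0.8286).
‖u_3‖ = 1.7647, so q_3 = (-0.1133, 0.2914, 0.8257, -0.4695).

Q = [[0.1715, 0.6088, -0.1133], [0.6860, 0.4638, 0.2914], [0.1715, -0.3769, 0.8257], [0.6860, -0.5218, -0.4695]], R = [[5.8310, -3.6015, 2.9155], [0.0000, 1.0146, -5.4209], [0.0000, 0.0000, 1.7647]]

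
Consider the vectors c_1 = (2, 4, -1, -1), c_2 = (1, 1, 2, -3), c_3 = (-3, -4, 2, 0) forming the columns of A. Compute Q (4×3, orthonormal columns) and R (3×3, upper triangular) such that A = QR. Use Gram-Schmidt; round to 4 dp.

c_1 = (2, 4, -1, -1); ‖c_1‖ = 4.6904, so e_1 = (0.4264, 0.8528, -0.2132, -0.2132).
e_1·c_2 = 0.4264·1 + 0.8528·1 + (-0.2132)·2 + (-0.2132)·(-3) = 1.4924.
u_2 = c_2 − 1.4924·e_1 = (0.3636, -0.2727, 2.3182, -2.6818).
‖u_2‖ = 3.5739, so e_2 = (0.1017, -0.0763, 0.6486, -0.7504).
e_1·c_3 = 0.4264·(-3) + 0.8528·(-4) + (-0.2132)·2 + (-0.2132)·0 = -5.1168; e_2·c_3 = 0.1017·(-3) + (-0.0763)·(-4) + 0.6486·2 + (-0.7504)·0 = 1.2973.
u_3 = c_3 + 5.1168·e_1 − 1.2973·e_2 = (-0.9502, 0.4626, 0.0676, -0.1174).
‖u_3‖ = 1.0655, so e_3 = (-0.8918, 0.4342, 0.0635, -0.1102).

Q = [[0.4264, 0.1017, -0.8918], [0.8528, -0.0763, 0.4342], [-0.2132, 0.6486, 0.0635], [-0.2132, -0.7504, -0.1102]], R = [[4.6904, 1.4924, -5.1168], [0.0000, 3.5739, 1.2973], [0.0000, 0.0000, 1.0655]]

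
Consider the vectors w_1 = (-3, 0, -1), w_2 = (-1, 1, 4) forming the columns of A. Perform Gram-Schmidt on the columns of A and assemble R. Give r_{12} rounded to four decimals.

r_{12} = -0.3162

e_1 = w_1/‖w_1‖ = (-3, 0, -1)/3.1623 = (-0.9487, 0.0000, -0.3162).
r_{12} = e_1·w_2 = -0.3162.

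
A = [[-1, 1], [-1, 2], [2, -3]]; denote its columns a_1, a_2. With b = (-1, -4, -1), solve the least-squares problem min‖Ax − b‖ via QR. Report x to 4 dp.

x = (-4.0000, -3.0000)

q_1 = a_1/‖a_1‖ = (-1, -1, 2)/2.4495 = (-0.4082, -0.4082, 0.8165).
r_{12} = q_1·a_2 = -3.6742.
u_2 = a_2 + 3.6742·q_1 = (-0.5000, 0.5000, 0.0000).
‖u_2‖ = 0.7071, so q_2 = (-0.7071, 0.7071, 0.0000).
Qᵀb = (1.2247, -2.1213).
Back-substitute: x_2 = -2.1213/0.7071 = -3.0000.
x_1 = (1.2247 + 3.6742·(-3.0000))/2.4495 = -4.0000.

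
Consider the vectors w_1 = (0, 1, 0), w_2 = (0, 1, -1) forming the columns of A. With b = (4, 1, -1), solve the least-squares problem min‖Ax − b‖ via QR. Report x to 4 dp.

x = (0.0000, 1.0000)

q_1 = w_1/‖w_1‖ = (0, 1, 0)/1.0000 = (0.0000, 1.0000, 0.0000).
r_{12} = q_1·w_2 = 1.0000.
u_2 = w_2 − 1.0000·q_1 = (0.0000, 0.0000, -1.0000).
‖u_2‖ = 1.0000, so q_2 = (0.0000, 0.0000, -1.0000).
Qᵀb = (1.0000, 1.0000).
Back-substitute: x_2 = 1.0000/1.0000 = 1.0000.
x_1 = (1.0000 − 1.0000·1.0000)/1.0000 = 0.0000.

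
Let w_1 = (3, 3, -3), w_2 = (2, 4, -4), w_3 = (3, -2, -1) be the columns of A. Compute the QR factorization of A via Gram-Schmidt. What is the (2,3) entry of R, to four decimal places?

w_1 = (3, 3, -3); ‖w_1‖ = 5.1962, so e_1 = (0.5774, 0.5774, -0.5774).
e_1·w_2 = 0.5774·2 + 0.5774·4 + (-0.5774)·(-4) = 5.7735.
u_2 = w_2 − 5.7735·e_1 = (-1.3333, 0.6667, -0.6667).
‖u_2‖ = 1.6330, so e_2 = (-0.8165, 0.4082, -0.4082).
r_{23} = e_2·w_3 = -2.8577.

r_{23} = -2.8577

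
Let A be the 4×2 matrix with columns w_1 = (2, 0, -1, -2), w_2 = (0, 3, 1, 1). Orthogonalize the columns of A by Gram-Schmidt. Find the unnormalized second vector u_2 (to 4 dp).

u_2 = (0.6667, 3.0000, 0.6667, 0.3333)

w_1 = (2, 0, -1, -2); ‖w_1‖ = 3.0000, so q_1 = (0.6667, 0.0000, -0.3333, -0.6667).
q_1·w_2 = 0.6667·0 + 0.0000·3 + (-0.3333)·1 + (-0.6667)·1 = -1.0000.
u_2 = w_2 + 1.0000·q_1 = (0.6667, 3.0000, 0.6667, 0.3333).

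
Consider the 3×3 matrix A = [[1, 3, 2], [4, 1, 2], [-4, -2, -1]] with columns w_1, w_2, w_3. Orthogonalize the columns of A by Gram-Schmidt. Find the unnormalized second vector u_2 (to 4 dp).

u_2 = (2.5455, -0.8182, -0.1818)

w_1 = (1, 4, -4); ‖w_1‖ = 5.7446, so e_1 = (0.1741, 0.6963, -0.6963).
e_1·w_2 = 0.1741·3 + 0.6963·1 + (-0.6963)·(-2) = 2.6112.
u_2 = w_2 − 2.6112·e_1 = (2.5455, -0.8182, -0.1818).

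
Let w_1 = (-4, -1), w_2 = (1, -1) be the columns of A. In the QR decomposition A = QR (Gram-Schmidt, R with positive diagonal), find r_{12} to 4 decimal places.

r_{12} = -0.7276

q_1 = w_1/‖w_1‖ = (-4, -1)/4.1231 = (-0.9701, -0.2425).
r_{12} = q_1·w_2 = -0.7276.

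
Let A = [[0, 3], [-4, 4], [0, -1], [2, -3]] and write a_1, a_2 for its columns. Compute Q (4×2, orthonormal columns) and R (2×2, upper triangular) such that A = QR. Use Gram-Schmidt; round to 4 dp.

Q = [[0.0000, 0.9129], [-0.8944, -0.1217], [0.0000, -0.3043], [0.4472, -0.2434]], R = [[4.4721, -4.9193], [0.0000, 3.2863]]

a_1 = (0, -4, 0, 2); ‖a_1‖ = 4.4721, so q_1 = (0.0000, -0.8944, 0.0000, 0.4472).
q_1·a_2 = 0.0000·3 + (-0.8944)·4 + 0.0000·(-1) + 0.4472·(-3) = -4.9193.
u_2 = a_2 + 4.9193·q_1 = (3.0000, -0.4000, -1.0000, -0.8000).
‖u_2‖ = 3.2863, so q_2 = (0.9129, -0.1217, -0.3043, -0.2434).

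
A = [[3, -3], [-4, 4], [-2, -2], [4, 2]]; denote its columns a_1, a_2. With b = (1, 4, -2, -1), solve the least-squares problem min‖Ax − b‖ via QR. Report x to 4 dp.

a_1 = (3, -4, -2, 4); ‖a_1‖ = 6.7082, so q_1 = (0.4472, -0.5963, -0.2981, 0.5963).
q_1·a_2 = 0.4472·(-3) + (-0.5963)·4 + (-0.2981)·(-2) + 0.5963·2 = -1.9379.
u_2 = a_2 + 1.9379·q_1 = (-2.1333, 2.8444, -2.5778, 3.1556).
‖u_2‖ = 5.4078, so q_2 = (-0.3945, 0.5260, -0.4767, 0.5835).
Qᵀb = (-1.9379, 2.0793).
Back-substitute: x_2 = 2.0793/5.4078 = 0.3845.
x_1 = (-1.9379 + 1.9379·0.3845)/6.7082 = -0.1778.

x = (-0.1778, 0.3845)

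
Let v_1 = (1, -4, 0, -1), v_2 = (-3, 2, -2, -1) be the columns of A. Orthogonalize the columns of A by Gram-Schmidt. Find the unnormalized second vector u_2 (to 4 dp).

q_1 = v_1/‖v_1‖ = (1, -4, 0, -1)/4.2426 = (0.2357, -0.9428, 0.0000, -0.2357).
r_{12} = q_1·v_2 = -2.3570.
u_2 = v_2 + 2.3570·q_1 = (-2.4444, -0.2222, -2.0000, -1.5556).

u_2 = (-2.4444, -0.2222, -2.0000, -1.5556)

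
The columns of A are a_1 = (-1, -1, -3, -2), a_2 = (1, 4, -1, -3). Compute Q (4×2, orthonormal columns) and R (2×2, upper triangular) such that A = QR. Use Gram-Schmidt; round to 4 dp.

a_1 = (-1, -1, -3, -2); ‖a_1‖ = 3.8730, so q_1 = (-0.2582, -0.2582, -0.7746, -0.5164).
q_1·a_2 = (-0.2582)·1 + (-0.2582)·4 + (-0.7746)·(-1) + (-0.5164)·(-3) = 1.0328.
u_2 = a_2 − 1.0328·q_1 = (1.2667, 4.2667, -0.2000, -2.4667).
‖u_2‖ = 5.0925, so q_2 = (0.2487, 0.8378, -0.0393, -0.4844).

Q = [[-0.2582, 0.2487], [-0.2582, 0.8378], [-0.7746, -0.0393], [-0.5164, -0.4844]], R = [[3.8730, 1.0328], [0.0000, 5.0925]]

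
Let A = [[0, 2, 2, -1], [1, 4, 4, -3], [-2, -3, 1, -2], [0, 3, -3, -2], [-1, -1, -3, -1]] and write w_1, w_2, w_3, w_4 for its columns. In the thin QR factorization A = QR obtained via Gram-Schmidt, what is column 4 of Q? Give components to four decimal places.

e_1 = w_1/‖w_1‖ = (0, 1, -2, 0, -1)/2.4495 = (0.0000, 0.4082, -0.8165, 0.0000, -0.4082).
r_{12} = e_1·w_2 = 4.4907.
u_2 = w_2 − 4.4907·e_1 = (2.0000, 2.1667, 0.6667, 3.0000, 0.8333).
‖u_2‖ = 4.3397, so e_2 = (0.4609, 0.4993, 0.1536, 0.6913, 0.1920).
r_{13} = e_1·w_3 = 2.0412; r_{23} = e_2·w_3 = 0.4225.
u_3 = w_3 − 2.0412·e_1 − 0.4225·e_2 = (1.8053, 2.9558, 2.6018, -3.2920, -2.2478).
‖u_3‖ = 5.8868, so e_3 = (0.3067, 0.5021, 0.4420, -0.5592, -0.3818).
r_{14} = e_1·w_4 = 0.8165; r_{24} = e_2·w_4 = -3.8405; r_{34} = e_3·w_4 = -1.1966.
u_4 = w_4 − 0.8165·e_1 + 3.8405·e_2 + 1.1966·e_3 = (1.1369, -0.8151, -0.2145, -0.0143, -0.3861).
‖u_4‖ = 1.4670, so e_4 = (0.7749, -0.5556, -0.1462, -0.0097, -0.2632).

e_4 = (0.7749, -0.5556, -0.1462, -0.0097, -0.2632)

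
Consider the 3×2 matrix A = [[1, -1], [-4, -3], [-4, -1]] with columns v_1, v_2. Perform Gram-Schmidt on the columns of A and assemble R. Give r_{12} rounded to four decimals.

q_1 = v_1/‖v_1‖ = (1, -4, -4)/5.7446 = (0.1741, -0.6963, -0.6963).
r_{12} = q_1·v_2 = 2.6112.

r_{12} = 2.6112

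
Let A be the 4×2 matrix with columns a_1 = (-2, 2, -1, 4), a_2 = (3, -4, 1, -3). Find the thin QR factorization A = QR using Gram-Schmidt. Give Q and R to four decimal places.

Q = [[-0.4000, 0.3476], [0.4000, -0.7614], [-0.2000, -0.0331], [0.8000, 0.5462]], R = [[5.0000, -5.4000], [0.0000, 2.4166]]

e_1 = a_1/‖a_1‖ = (-2, 2, -1, 4)/5.0000 = (-0.4000, 0.4000, -0.2000, 0.8000).
r_{12} = e_1·a_2 = -5.4000.
u_2 = a_2 + 5.4000·e_1 = (0.8400, -1.8400, -0.0800, 1.3200).
‖u_2‖ = 2.4166, so e_2 = (0.3476, -0.7614, -0.0331, 0.5462).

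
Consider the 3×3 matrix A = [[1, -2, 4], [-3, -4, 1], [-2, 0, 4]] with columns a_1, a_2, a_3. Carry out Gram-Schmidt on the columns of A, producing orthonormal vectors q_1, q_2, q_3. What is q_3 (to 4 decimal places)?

q_1 = a_1/‖a_1‖ = (1, -3, -2)/3.7417 = (0.2673, -0.8018, -0.5345).
r_{12} = q_1·a_2 = 2.6726.
u_2 = a_2 − 2.6726·q_1 = (-2.7143, -1.8571, 1.4286).
‖u_2‖ = 3.5857, so q_2 = (-0.7570, -0.5179, 0.3984).
r_{13} = q_1·a_3 = -1.8708; r_{23} = q_2·a_3 = -1.9522.
u_3 = a_3 + 1.8708·q_1 + 1.9522·q_2 = (3.0222, -1.5111, 3.7778).
‖u_3‖ = 5.0684, so q_3 = (0.5963, -0.2981, 0.7454).

q_3 = (0.5963, -0.2981, 0.7454)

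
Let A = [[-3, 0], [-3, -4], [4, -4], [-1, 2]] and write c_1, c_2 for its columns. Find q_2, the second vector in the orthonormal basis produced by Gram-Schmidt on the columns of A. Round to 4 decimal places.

q_1 = c_1/‖c_1‖ = (-3, -3, 4, -1)/5.9161 = (-0.5071, -0.5071, 0.6761, -0.1690).
r_{12} = q_1·c_2 = -1.0142.
u_2 = c_2 + 1.0142·q_1 = (-0.5143, -4.5143, -3.3143, 1.8286).
‖u_2‖ = 5.9137, so q_2 = (-0.0870, -0.7634, -0.5604, 0.3092).

q_2 = (-0.0870, -0.7634, -0.5604, 0.3092)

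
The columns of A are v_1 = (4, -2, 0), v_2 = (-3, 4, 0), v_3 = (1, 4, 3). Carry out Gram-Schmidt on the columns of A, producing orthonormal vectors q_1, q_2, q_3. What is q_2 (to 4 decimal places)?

v_1 = (4, -2, 0); ‖v_1‖ = 4.4721, so q_1 = (0.8944, -0.4472, 0.0000).
q_1·v_2 = 0.8944·(-3) + (-0.4472)·4 + 0.0000·0 = -4.4721.
u_2 = v_2 + 4.4721·q_1 = (1.0000, 2.0000, 0.0000).
‖u_2‖ = 2.2361, so q_2 = (0.4472, 0.8944, 0.0000).

q_2 = (0.4472, 0.8944, 0.0000)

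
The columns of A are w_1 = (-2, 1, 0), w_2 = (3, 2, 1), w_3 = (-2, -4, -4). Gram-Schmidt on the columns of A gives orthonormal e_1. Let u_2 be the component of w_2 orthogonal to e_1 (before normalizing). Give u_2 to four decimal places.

e_1 = w_1/‖w_1‖ = (-2, 1, 0)/2.2361 = (-0.8944, 0.4472, 0.0000).
r_{12} = e_1·w_2 = -1.7889.
u_2 = w_2 + 1.7889·e_1 = (1.4000, 2.8000, 1.0000).

u_2 = (1.4000, 2.8000, 1.0000)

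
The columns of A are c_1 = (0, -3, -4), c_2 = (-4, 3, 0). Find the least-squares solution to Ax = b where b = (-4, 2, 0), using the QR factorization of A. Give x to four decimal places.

x = (0.0882, 0.9118)

e_1 = c_1/‖c_1‖ = (0, -3, -4)/5.0000 = (0.0000, -0.6000, -0.8000).
r_{12} = e_1·c_2 = -1.8000.
u_2 = c_2 + 1.8000·e_1 = (-4.0000, 1.9200, -1.4400).
‖u_2‖ = 4.6648, so e_2 = (-0.8575, 0.4116, -0.3087).
Qᵀb = (-1.2000, 4.2532).
Back-substitute: x_2 = 4.2532/4.6648 = 0.9118.
x_1 = (-1.2000 + 1.8000·0.9118)/5.0000 = 0.0882.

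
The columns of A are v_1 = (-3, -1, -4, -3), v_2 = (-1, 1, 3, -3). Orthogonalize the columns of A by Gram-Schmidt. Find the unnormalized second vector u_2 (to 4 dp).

u_2 = (-1.0857, 0.9714, 2.8857, -3.0857)

q_1 = v_1/‖v_1‖ = (-3, -1, -4, -3)/5.9161 = (-0.5071, -0.1690, -0.6761, -0.5071).
r_{12} = q_1·v_2 = -0.1690.
u_2 = v_2 + 0.1690·q_1 = (-1.0857, 0.9714, 2.8857, -3.0857).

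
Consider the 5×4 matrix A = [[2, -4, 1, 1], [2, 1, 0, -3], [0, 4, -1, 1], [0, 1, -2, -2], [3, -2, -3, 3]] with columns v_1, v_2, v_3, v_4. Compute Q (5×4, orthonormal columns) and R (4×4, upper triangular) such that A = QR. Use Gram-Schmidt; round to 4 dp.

q_1 = v_1/‖v_1‖ = (2, 2, 0, 0, 3)/4.1231 = (0.4851, 0.4851, 0.0000, 0.0000, 0.7276).
r_{12} = q_1·v_2 = -2.9104.
u_2 = v_2 + 2.9104·q_1 = (-2.5882, 2.4118, 4.0000, 1.0000, 0.1176).
‖u_2‖ = 5.4341, so q_2 = (-0.4763, 0.4438, 0.7361, 0.1840, 0.0216).
r_{13} = q_1·v_3 = -1.6977; r_{23} = q_2·v_3 = -1.6454.
u_3 = v_3 + 1.6977·q_1 + 1.6454·q_2 = (1.0398, 1.5538, 0.2112, -1.6972, -1.7291).
‖u_3‖ = 3.0676, so q_3 = (0.3390, 0.5065, 0.0688, -0.5533, -0.5637).
r_{14} = q_1·v_4 = 1.2127; r_{24} = q_2·v_4 = -1.3748; r_{34} = q_3·v_4 = -1.6962.
u_4 = v_4 − 1.2127·q_1 + 1.3748·q_2 + 1.6962·q_3 = (0.3319, -2.1190, 2.1287, -2.6854, 1.1914).
‖u_4‖ = 4.2146, so q_4 = (0.0788, -0.5028, 0.5051, -0.6372, 0.2827).

Q = [[0.4851, -0.4763, 0.3390, 0.0788], [0.4851, 0.4438, 0.5065, -0.5028], [0.0000, 0.7361, 0.0688, 0.5051], [0.0000, 0.1840, -0.5533, -0.6372], [0.7276, 0.0216, -0.5637, 0.2827]], R = [[4.1231, -2.9104, -1.6977, 1.2127], [0.0000, 5.4341, -1.6454, -1.3748], [0.0000, 0.0000, 3.0676, -1.6962], [0.0000, 0.0000, 0.0000, 4.2146]]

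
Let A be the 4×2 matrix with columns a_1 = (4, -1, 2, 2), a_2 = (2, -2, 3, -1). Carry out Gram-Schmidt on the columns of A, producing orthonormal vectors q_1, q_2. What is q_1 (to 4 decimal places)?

q_1 = (0.8000, -0.2000, 0.4000, 0.4000)

q_1 = a_1/‖a_1‖ = (4, -1, 2, 2)/5.0000 = (0.8000, -0.2000, 0.4000, 0.4000).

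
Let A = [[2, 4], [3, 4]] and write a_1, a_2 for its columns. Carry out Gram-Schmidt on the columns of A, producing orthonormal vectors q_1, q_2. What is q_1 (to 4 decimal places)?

q_1 = a_1/‖a_1‖ = (2, 3)/3.6056 = (0.5547, 0.8321).

q_1 = (0.5547, 0.8321)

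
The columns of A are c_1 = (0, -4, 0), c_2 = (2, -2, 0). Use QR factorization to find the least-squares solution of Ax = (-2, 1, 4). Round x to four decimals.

x = (0.2500, -1.0000)

c_1 = (0, -4, 0); ‖c_1‖ = 4.0000, so e_1 = (0.0000, -1.0000, 0.0000).
e_1·c_2 = 0.0000·2 + (-1.0000)·(-2) + 0.0000·0 = 2.0000.
u_2 = c_2 − 2.0000·e_1 = (2.0000, 0.0000, 0.0000).
‖u_2‖ = 2.0000, so e_2 = (1.0000, 0.0000, 0.0000).
Qᵀb = (-1.0000, -2.0000).
Back-substitute: x_2 = -2.0000/2.0000 = -1.0000.
x_1 = (-1.0000 − 2.0000·(-1.0000))/4.0000 = 0.2500.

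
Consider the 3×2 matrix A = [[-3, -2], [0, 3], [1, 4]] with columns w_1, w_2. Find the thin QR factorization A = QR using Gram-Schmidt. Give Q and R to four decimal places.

e_1 = w_1/‖w_1‖ = (-3, 0, 1)/3.1623 = (-0.9487, 0.0000, 0.3162).
r_{12} = e_1·w_2 = 3.1623.
u_2 = w_2 − 3.1623·e_1 = (1.0000, 3.0000, 3.0000).
‖u_2‖ = 4.3589, so e_2 = (0.2294, 0.6882, 0.6882).

Q = [[-0.9487, 0.2294], [0.0000, 0.6882], [0.3162, 0.6882]], R = [[3.1623, 3.1623], [0.0000, 4.3589]]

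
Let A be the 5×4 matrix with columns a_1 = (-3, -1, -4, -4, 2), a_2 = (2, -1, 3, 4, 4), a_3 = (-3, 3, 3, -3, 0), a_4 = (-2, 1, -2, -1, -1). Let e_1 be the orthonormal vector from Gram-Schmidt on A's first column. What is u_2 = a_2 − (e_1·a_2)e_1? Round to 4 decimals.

u_2 = (0.3696, -1.5435, 0.8261, 1.8261, 5.0870)

a_1 = (-3, -1, -4, -4, 2); ‖a_1‖ = 6.7823, so e_1 = (-0.4423, -0.1474, -0.5898, -0.5898, 0.2949).
e_1·a_2 = (-0.4423)·2 + (-0.1474)·(-1) + (-0.5898)·3 + (-0.5898)·4 + 0.2949·4 = -3.6860.
u_2 = a_2 + 3.6860·e_1 = (0.3696, -1.5435, 0.8261, 1.8261, 5.0870).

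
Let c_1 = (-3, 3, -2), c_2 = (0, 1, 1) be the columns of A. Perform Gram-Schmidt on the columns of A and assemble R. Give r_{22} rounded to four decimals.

r_{22} = 1.3981

e_1 = c_1/‖c_1‖ = (-3, 3, -2)/4.6904 = (-0.6396, 0.6396, -0.4264).
r_{12} = e_1·c_2 = 0.2132.
u_2 = c_2 − 0.2132·e_1 = (0.1364, 0.8636, 1.0909).
r_{22} = ‖u_2‖ = 1.3981.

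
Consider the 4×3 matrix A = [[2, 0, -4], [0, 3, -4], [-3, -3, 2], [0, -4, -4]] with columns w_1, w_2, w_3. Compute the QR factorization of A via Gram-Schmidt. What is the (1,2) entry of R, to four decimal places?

r_{12} = 2.4962

w_1 = (2, 0, -3, 0); ‖w_1‖ = 3.6056, so q_1 = (0.5547, 0.0000, -0.8321, 0.0000).
r_{12} = q_1·w_2 = 2.4962.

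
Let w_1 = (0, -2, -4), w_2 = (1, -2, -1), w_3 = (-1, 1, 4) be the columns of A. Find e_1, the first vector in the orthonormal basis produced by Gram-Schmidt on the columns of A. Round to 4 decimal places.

e_1 = (0.0000, -0.4472, -0.8944)

w_1 = (0, -2, -4); ‖w_1‖ = 4.4721, so e_1 = (0.0000, -0.4472, -0.8944).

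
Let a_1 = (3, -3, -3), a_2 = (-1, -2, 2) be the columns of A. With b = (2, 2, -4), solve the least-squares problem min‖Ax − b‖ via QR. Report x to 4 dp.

x = (0.2821, -1.4615)

a_1 = (3, -3, -3); ‖a_1‖ = 5.1962, so e_1 = (0.5774, -0.5774, -0.5774).
e_1·a_2 = 0.5774·(-1) + (-0.5774)·(-2) + (-0.5774)·2 = -0.5774.
u_2 = a_2 + 0.5774·e_1 = (-0.6667, -2.3333, 1.6667).
‖u_2‖ = 2.9439, so e_2 = (-0.2265, -0.7926, 0.5661).
Qᵀb = (2.3094, -4.3027).
Back-substitute: x_2 = -4.3027/2.9439 = -1.4615.
x_1 = (2.3094 + 0.5774·(-1.4615))/5.1962 = 0.2821.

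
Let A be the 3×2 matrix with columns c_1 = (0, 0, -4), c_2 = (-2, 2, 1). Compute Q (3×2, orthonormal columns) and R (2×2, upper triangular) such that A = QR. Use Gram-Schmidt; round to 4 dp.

c_1 = (0, 0, -4); ‖c_1‖ = 4.0000, so e_1 = (0.0000, 0.0000, -1.0000).
e_1·c_2 = 0.0000·(-2) + 0.0000·2 + (-1.0000)·1 = -1.0000.
u_2 = c_2 + 1.0000·e_1 = (-2.0000, 2.0000, 0.0000).
‖u_2‖ = 2.8284, so e_2 = (-0.7071, 0.7071, 0.0000).

Q = [[0.0000, -0.7071], [0.0000, 0.7071], [-1.0000, 0.0000]], R = [[4.0000, -1.0000], [0.0000, 2.8284]]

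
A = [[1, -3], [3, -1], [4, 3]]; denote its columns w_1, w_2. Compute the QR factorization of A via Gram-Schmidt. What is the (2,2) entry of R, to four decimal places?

w_1 = (1, 3, 4); ‖w_1‖ = 5.0990, so q_1 = (0.1961, 0.5883, 0.7845).
q_1·w_2 = 0.1961·(-3) + 0.5883·(-1) + 0.7845·3 = 1.1767.
u_2 = w_2 − 1.1767·q_1 = (-3.2308, -1.6923, 2.0769).
r_{22} = ‖u_2‖ = 4.1971.

r_{22} = 4.1971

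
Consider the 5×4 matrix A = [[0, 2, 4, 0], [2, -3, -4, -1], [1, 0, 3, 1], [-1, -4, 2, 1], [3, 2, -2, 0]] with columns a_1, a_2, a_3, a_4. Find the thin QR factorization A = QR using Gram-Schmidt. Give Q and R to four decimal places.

a_1 = (0, 2, 1, -1, 3); ‖a_1‖ = 3.8730, so q_1 = (0.0000, 0.5164, 0.2582, -0.2582, 0.7746).
q_1·a_2 = 0.0000·2 + 0.5164·(-3) + 0.2582·0 + (-0.2582)·(-4) + 0.7746·2 = 1.0328.
u_2 = a_2 − 1.0328·q_1 = (2.0000, -3.5333, -0.2667, -3.7333, 1.2000).
‖u_2‖ = 5.6510, so q_2 = (0.3539, -0.6253, -0.0472, -0.6607, 0.2124).
q_1·a_3 = 0.0000·4 + 0.5164·(-4) + 0.2582·3 + (-0.2582)·2 + 0.7746·(-2) = -3.3566; q_2·a_3 = 0.3539·4 + (-0.6253)·(-4) + (-0.0472)·3 + (-0.6607)·2 + 0.2124·(-2) = 2.0292.
u_3 = a_3 + 3.3566·q_1 − 2.0292·q_2 = (3.2818, -0.9979, 3.9624, 2.4739, 0.1691).
‖u_3‖ = 5.7979, so q_3 = (0.5660, -0.1721, 0.6834, 0.4267, 0.0292).
q_1·a_4 = 0.0000·0 + 0.5164·(-1) + 0.2582·1 + (-0.2582)·1 + 0.7746·0 = -0.5164; q_2·a_4 = 0.3539·0 + (-0.6253)·(-1) + (-0.0472)·1 + (-0.6607)·1 + 0.2124·0 = -0.0826; q_3·a_4 = 0.5660·0 + (-0.1721)·(-1) + 0.6834·1 + 0.4267·1 + 0.0292·0 = 1.2822.
u_4 = a_4 + 0.5164·q_1 + 0.0826·q_2 − 1.2822·q_3 = (-0.6966, -0.5643, 0.2531, 0.2650, 0.3801).
‖u_4‖ = 1.0404, so q_4 = (-0.6695, -0.5424, 0.2433, 0.2547, 0.3654).

Q = [[0.0000, 0.3539, 0.5660, -0.6695], [0.5164, -0.6253, -0.1721, -0.5424], [0.2582, -0.0472, 0.6834, 0.2433], [-0.2582, -0.6607, 0.4267, 0.2547], [0.7746, 0.2124, 0.0292, 0.3654]], R = [[3.8730, 1.0328, -3.3566, -0.5164], [0.0000, 5.6510, 2.0292, -0.0826], [0.0000, 0.0000, 5.7979, 1.2822], [0.0000, 0.0000, 0.0000, 1.0404]]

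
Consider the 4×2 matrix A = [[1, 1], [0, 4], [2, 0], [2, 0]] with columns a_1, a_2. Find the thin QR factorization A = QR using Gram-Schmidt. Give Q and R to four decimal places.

e_1 = a_1/‖a_1‖ = (1, 0, 2, 2)/3.0000 = (0.3333, 0.0000, 0.6667, 0.6667).
r_{12} = e_1·a_2 = 0.3333.
u_2 = a_2 − 0.3333·e_1 = (0.8889, 4.0000, -0.2222, -0.2222).
‖u_2‖ = 4.1096, so e_2 = (0.2163, 0.9733, -0.0541, -0.0541).

Q = [[0.3333, 0.2163], [0.0000, 0.9733], [0.6667, -0.0541], [0.6667, -0.0541]], R = [[3.0000, 0.3333], [0.0000, 4.1096]]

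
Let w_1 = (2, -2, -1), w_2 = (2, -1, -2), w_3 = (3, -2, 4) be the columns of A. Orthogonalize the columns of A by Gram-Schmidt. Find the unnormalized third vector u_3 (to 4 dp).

u_3 = (2.2941, 1.5294, 1.5294)

w_1 = (2, -2, -1); ‖w_1‖ = 3.0000, so e_1 = (0.6667, -0.6667, -0.3333).
e_1·w_2 = 0.6667·2 + (-0.6667)·(-1) + (-0.3333)·(-2) = 2.6667.
u_2 = w_2 − 2.6667·e_1 = (0.2222, 0.7778, -1.1111).
‖u_2‖ = 1.3744, so e_2 = (0.1617, 0.5659, -0.8085).
e_1·w_3 = 0.6667·3 + (-0.6667)·(-2) + (-0.3333)·4 = 2.0000; e_2·w_3 = 0.1617·3 + 0.5659·(-2) + (-0.8085)·4 = -3.8806.
u_3 = w_3 − 2.0000·e_1 + 3.8806·e_2 = (2.2941, 1.5294, 1.5294).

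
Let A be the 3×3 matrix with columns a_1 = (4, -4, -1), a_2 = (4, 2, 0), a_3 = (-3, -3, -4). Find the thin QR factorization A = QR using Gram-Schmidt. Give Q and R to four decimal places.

q_1 = a_1/‖a_1‖ = (4, -4, -1)/5.7446 = (0.6963, -0.6963, -0.1741).
r_{12} = q_1·a_2 = 1.3926.
u_2 = a_2 − 1.3926·q_1 = (3.0303, 2.9697, 0.2424).
‖u_2‖ = 4.2498, so q_2 = (0.7130, 0.6988, 0.0570).
r_{13} = q_1·a_3 = 0.6963; r_{23} = q_2·a_3 = -4.4637.
u_3 = a_3 − 0.6963·q_1 + 4.4637·q_2 = (-0.3020, 0.6040, -3.6242).
‖u_3‖ = 3.6865, so q_3 = (-0.0819, 0.1638, -0.9831).

Q = [[0.6963, 0.7130, -0.0819], [-0.6963, 0.6988, 0.1638], [-0.1741, 0.0570, -0.9831]], R = [[5.7446, 1.3926, 0.6963], [0.0000, 4.2498, -4.4637], [0.0000, 0.0000, 3.6865]]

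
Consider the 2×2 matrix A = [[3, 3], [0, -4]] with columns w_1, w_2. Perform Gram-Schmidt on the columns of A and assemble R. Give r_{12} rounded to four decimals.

q_1 = w_1/‖w_1‖ = (3, 0)/3.0000 = (1.0000, 0.0000).
r_{12} = q_1·w_2 = 3.0000.

r_{12} = 3.0000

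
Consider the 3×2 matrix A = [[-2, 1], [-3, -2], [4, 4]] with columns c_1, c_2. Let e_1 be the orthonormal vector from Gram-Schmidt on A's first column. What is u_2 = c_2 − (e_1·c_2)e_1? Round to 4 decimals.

u_2 = (2.3793, 0.0690, 1.2414)

e_1 = c_1/‖c_1‖ = (-2, -3, 4)/5.3852 = (-0.3714, -0.5571, 0.7428).
r_{12} = e_1·c_2 = 3.7139.
u_2 = c_2 − 3.7139·e_1 = (2.3793, 0.0690, 1.2414).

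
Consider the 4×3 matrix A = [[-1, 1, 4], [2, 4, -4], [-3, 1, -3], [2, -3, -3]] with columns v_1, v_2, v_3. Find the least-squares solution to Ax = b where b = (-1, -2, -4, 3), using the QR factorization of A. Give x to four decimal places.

q_1 = v_1/‖v_1‖ = (-1, 2, -3, 2)/4.2426 = (-0.2357, 0.4714, -0.7071, 0.4714).
r_{12} = q_1·v_2 = -0.4714.
u_2 = v_2 + 0.4714·q_1 = (0.8889, 4.2222, 0.6667, -2.7778).
‖u_2‖ = 5.1747, so q_2 = (0.1718, 0.8159, 0.1288, -0.5368).
r_{13} = q_1·v_3 = -2.1213; r_{23} = q_2·v_3 = -1.3527.
u_3 = v_3 + 2.1213·q_1 + 1.3527·q_2 = (3.7324, -1.8963, -4.3257, -2.7261).
‖u_3‖ = 6.6083, so q_3 = (0.5648, -0.2870, -0.6546, -0.4125).
Qᵀb = (3.5355, -3.9294, 1.3899).
Back-substitute: x_3 = 1.3899/6.6083 = 0.2103.
x_2 = (-3.9294 + 1.3527·0.2103)/5.1747 = -0.7044.
x_1 = (3.5355 + 0.4714·(-0.7044) + 2.1213·0.2103)/4.2426 = 0.8602.

x = (0.8602, -0.7044, 0.2103)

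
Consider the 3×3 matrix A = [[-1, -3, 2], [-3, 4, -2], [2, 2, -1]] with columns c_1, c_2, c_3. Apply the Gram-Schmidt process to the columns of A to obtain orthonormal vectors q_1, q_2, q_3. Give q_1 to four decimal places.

q_1 = (-0.2673, -0.8018, 0.5345)

q_1 = c_1/‖c_1‖ = (-1, -3, 2)/3.7417 = (-0.2673, -0.8018, 0.5345).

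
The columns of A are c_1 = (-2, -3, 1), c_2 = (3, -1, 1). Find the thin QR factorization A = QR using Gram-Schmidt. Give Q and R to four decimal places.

c_1 = (-2, -3, 1); ‖c_1‖ = 3.7417, so e_1 = (-0.5345, -0.8018, 0.2673).
e_1·c_2 = (-0.5345)·3 + (-0.8018)·(-1) + 0.2673·1 = -0.5345.
u_2 = c_2 + 0.5345·e_1 = (2.7143, -1.4286, 1.1429).
‖u_2‖ = 3.2733, so e_2 = (0.8292, -0.4364, 0.3491).

Q = [[-0.5345, 0.8292], [-0.8018, -0.4364], [0.2673, 0.3491]], R = [[3.7417, -0.5345], [0.0000, 3.2733]]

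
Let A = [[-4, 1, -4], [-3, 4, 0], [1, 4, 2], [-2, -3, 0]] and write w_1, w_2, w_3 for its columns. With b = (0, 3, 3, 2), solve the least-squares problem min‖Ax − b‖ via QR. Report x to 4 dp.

w_1 = (-4, -3, 1, -2); ‖w_1‖ = 5.4772, so q_1 = (-0.7303, -0.5477, 0.1826, -0.3651).
q_1·w_2 = (-0.7303)·1 + (-0.5477)·4 + 0.1826·4 + (-0.3651)·(-3) = -1.0954.
u_2 = w_2 + 1.0954·q_1 = (0.2000, 3.4000, 4.2000, -3.4000).
‖u_2‖ = 6.3875, so q_2 = (0.0313, 0.5323, 0.6575, -0.5323).
q_1·w_3 = (-0.7303)·(-4) + (-0.5477)·0 + 0.1826·2 + (-0.3651)·0 = 3.2863; q_2·w_3 = 0.0313·(-4) + 0.5323·0 + 0.6575·2 + (-0.5323)·0 = 1.1898.
u_3 = w_3 − 3.2863·q_1 − 1.1898·q_2 = (-1.6373, 1.1667, 0.6176, 1.8333).
‖u_3‖ = 2.7900, so q_3 = (-0.5868, 0.4182, 0.2214, 0.6571).
Qᵀb = (-1.8257, 2.5049, 3.2328).
Back-substitute: x_3 = 3.2328/2.7900 = 1.1587.
x_2 = (2.5049 − 1.1898·1.1587)/6.3875 = 0.1763.
x_1 = (-1.8257 + 1.0954·0.1763 − 3.2863·1.1587)/5.4772 = -0.9933.

x = (-0.9933, 0.1763, 1.1587)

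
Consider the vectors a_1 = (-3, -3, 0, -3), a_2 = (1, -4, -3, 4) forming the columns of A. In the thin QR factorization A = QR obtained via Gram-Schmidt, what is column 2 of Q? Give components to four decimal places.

q_2 = (0.1033, -0.6713, -0.4648, 0.5680)

a_1 = (-3, -3, 0, -3); ‖a_1‖ = 5.1962, so q_1 = (-0.5774, -0.5774, 0.0000, -0.5774).
q_1·a_2 = (-0.5774)·1 + (-0.5774)·(-4) + 0.0000·(-3) + (-0.5774)·4 = -0.5774.
u_2 = a_2 + 0.5774·q_1 = (0.6667, -4.3333, -3.0000, 3.6667).
‖u_2‖ = 6.4550, so q_2 = (0.1033, -0.6713, -0.4648, 0.5680).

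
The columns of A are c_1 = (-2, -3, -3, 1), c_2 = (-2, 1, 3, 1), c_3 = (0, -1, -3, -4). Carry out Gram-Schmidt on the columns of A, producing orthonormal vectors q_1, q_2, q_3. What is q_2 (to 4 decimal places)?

q_1 = c_1/‖c_1‖ = (-2, -3, -3, 1)/4.7958 = (-0.4170, -0.6255, -0.6255, 0.2085).
r_{12} = q_1·c_2 = -1.4596.
u_2 = c_2 + 1.4596·q_1 = (-2.6087, 0.0870, 2.0870, 1.3043).
‖u_2‖ = 3.5874, so q_2 = (-0.7272, 0.0242, 0.5817, 0.3636).

q_2 = (-0.7272, 0.0242, 0.5817, 0.3636)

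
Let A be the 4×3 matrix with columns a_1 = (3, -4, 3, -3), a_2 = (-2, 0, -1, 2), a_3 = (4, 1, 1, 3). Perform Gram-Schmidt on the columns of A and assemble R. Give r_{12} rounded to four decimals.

a_1 = (3, -4, 3, -3); ‖a_1‖ = 6.5574, so q_1 = (0.4575, -0.6100, 0.4575, -0.4575).
r_{12} = q_1·a_2 = -2.2875.

r_{12} = -2.2875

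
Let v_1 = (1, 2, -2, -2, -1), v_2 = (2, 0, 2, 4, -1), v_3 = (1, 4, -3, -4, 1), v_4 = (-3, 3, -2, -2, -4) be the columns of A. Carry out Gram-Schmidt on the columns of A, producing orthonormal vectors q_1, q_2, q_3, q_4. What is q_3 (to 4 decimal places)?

q_3 = (0.1520, 0.5381, 0.1626, 0.0456, 0.8117)

q_1 = v_1/‖v_1‖ = (1, 2, -2, -2, -1)/3.7417 = (0.2673, 0.5345, -0.5345, -0.5345, -0.2673).
r_{12} = q_1·v_2 = -2.4054.
u_2 = v_2 + 2.4054·q_1 = (2.6429, 1.2857, 0.7143, 2.7143, -1.6429).
‖u_2‖ = 4.3834, so q_2 = (0.6029, 0.2933, 0.1630, 0.6192, -0.3748).
r_{13} = q_1·v_3 = 5.8797; r_{23} = q_2·v_3 = -1.5643.
u_3 = v_3 − 5.8797·q_1 + 1.5643·q_2 = (0.3717, 1.3160, 0.3978, 0.1115, 1.9851).
‖u_3‖ = 2.4457, so q_3 = (0.1520, 0.5381, 0.1626, 0.0456, 0.8117).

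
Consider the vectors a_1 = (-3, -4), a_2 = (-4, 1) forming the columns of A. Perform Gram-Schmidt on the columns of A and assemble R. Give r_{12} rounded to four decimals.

r_{12} = 1.6000

a_1 = (-3, -4); ‖a_1‖ = 5.0000, so e_1 = (-0.6000, -0.8000).
r_{12} = e_1·a_2 = 1.6000.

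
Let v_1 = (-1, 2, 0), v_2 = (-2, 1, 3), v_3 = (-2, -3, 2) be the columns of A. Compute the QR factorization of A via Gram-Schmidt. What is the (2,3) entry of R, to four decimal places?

q_1 = v_1/‖v_1‖ = (-1, 2, 0)/2.2361 = (-0.4472, 0.8944, 0.0000).
r_{12} = q_1·v_2 = 1.7889.
u_2 = v_2 − 1.7889·q_1 = (-1.2000, -0.6000, 3.0000).
‖u_2‖ = 3.2863, so q_2 = (-0.3651, -0.1826, 0.9129).
r_{23} = q_2·v_3 = 3.1038.

r_{23} = 3.1038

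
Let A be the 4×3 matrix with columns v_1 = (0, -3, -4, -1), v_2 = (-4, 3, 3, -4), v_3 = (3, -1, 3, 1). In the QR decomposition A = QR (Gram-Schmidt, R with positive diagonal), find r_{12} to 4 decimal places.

r_{12} = -3.3340

v_1 = (0, -3, -4, -1); ‖v_1‖ = 5.0990, so e_1 = (0.0000, -0.5883, -0.7845, -0.1961).
r_{12} = e_1·v_2 = -3.3340.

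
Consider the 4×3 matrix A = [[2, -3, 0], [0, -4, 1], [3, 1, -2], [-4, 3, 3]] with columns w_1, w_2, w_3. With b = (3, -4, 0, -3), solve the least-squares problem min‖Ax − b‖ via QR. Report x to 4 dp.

e_1 = w_1/‖w_1‖ = (2, 0, 3, -4)/5.3852 = (0.3714, 0.0000, 0.5571, -0.7428).
r_{12} = e_1·w_2 = -2.7854.
u_2 = w_2 + 2.7854·e_1 = (-1.9655, -4.0000, 2.5517, 0.9310).
‖u_2‖ = 5.2193, so e_2 = (-0.3766, -0.7664, 0.4889, 0.1784).
r_{13} = e_1·w_3 = -3.3425; r_{23} = e_2·w_3 = -1.2090.
u_3 = w_3 + 3.3425·e_1 + 1.2090·e_2 = (0.7861, 0.0734, 0.4532, 0.7329).
‖u_3‖ = 1.1687, so e_3 = (0.6726, 0.0628, 0.3878, 0.6271).
Qᵀb = (3.3425, 1.4006, -0.1148).
Back-substitute: x_3 = -0.1148/1.1687 = -0.0982.
x_2 = (1.4006 + 1.2090·(-0.0982))/5.2193 = 0.2456.
x_1 = (3.3425 + 2.7854·0.2456 + 3.3425·(-0.0982))/5.3852 = 0.6867.

x = (0.6867, 0.2456, -0.0982)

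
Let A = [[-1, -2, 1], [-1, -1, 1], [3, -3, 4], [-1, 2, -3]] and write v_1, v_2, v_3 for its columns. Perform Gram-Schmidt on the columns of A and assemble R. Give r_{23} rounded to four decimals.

r_{23} = -3.4654

q_1 = v_1/‖v_1‖ = (-1, -1, 3, -1)/3.4641 = (-0.2887, -0.2887, 0.8660, -0.2887).
r_{12} = q_1·v_2 = -2.3094.
u_2 = v_2 + 2.3094·q_1 = (-2.6667, -1.6667, -1.0000, 1.3333).
‖u_2‖ = 3.5590, so q_2 = (-0.7493, -0.4683, -0.2810, 0.3746).
r_{23} = q_2·v_3 = -3.4654.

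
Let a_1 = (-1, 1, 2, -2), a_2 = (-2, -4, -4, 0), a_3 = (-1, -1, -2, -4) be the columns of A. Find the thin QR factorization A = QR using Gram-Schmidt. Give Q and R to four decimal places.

Q = [[-0.3162, -0.5883, 0.5242], [0.3162, -0.5883, 0.2403], [0.6325, -0.3922, -0.5023], [-0.6325, -0.3922, -0.6443]], R = [[3.1623, -3.1623, 1.2649], [0.0000, 5.0990, 3.5301], [0.0000, 0.0000, 2.8175]]

q_1 = a_1/‖a_1‖ = (-1, 1, 2, -2)/3.1623 = (-0.3162, 0.3162, 0.6325, -0.6325).
r_{12} = q_1·a_2 = -3.1623.
u_2 = a_2 + 3.1623·q_1 = (-3.0000, -3.0000, -2.0000, -2.0000).
‖u_2‖ = 5.0990, so q_2 = (-0.5883, -0.5883, -0.3922, -0.3922).
r_{13} = q_1·a_3 = 1.2649; r_{23} = q_2·a_3 = 3.5301.
u_3 = a_3 − 1.2649·q_1 − 3.5301·q_2 = (1.4769, 0.6769, -1.4154, -1.8154).
‖u_3‖ = 2.8175, so q_3 = (0.5242, 0.2403, -0.5023, -0.6443).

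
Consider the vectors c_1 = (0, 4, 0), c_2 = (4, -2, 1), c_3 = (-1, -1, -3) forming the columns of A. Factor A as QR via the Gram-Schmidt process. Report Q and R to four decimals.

Q = [[0.0000, 0.9701, 0.2425], [1.0000, 0.0000, 0.0000], [0.0000, 0.2425, -0.9701]], R = [[4.0000, -2.0000, -1.0000], [0.0000, 4.1231, -1.6977], [0.0000, 0.0000, 2.6679]]

c_1 = (0, 4, 0); ‖c_1‖ = 4.0000, so e_1 = (0.0000, 1.0000, 0.0000).
e_1·c_2 = 0.0000·4 + 1.0000·(-2) + 0.0000·1 = -2.0000.
u_2 = c_2 + 2.0000·e_1 = (4.0000, 0.0000, 1.0000).
‖u_2‖ = 4.1231, so e_2 = (0.9701, 0.0000, 0.2425).
e_1·c_3 = 0.0000·(-1) + 1.0000·(-1) + 0.0000·(-3) = -1.0000; e_2·c_3 = 0.9701·(-1) + 0.0000·(-1) + 0.2425·(-3) = -1.6977.
u_3 = c_3 + 1.0000·e_1 + 1.6977·e_2 = (0.6471, 0.0000, -2.5882).
‖u_3‖ = 2.6679, so e_3 = (0.2425, 0.0000, -0.9701).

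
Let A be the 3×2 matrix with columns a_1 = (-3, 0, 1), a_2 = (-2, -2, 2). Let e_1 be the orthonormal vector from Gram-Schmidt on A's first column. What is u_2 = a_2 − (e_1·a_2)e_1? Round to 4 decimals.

u_2 = (0.4000, -2.0000, 1.2000)

e_1 = a_1/‖a_1‖ = (-3, 0, 1)/3.1623 = (-0.9487, 0.0000, 0.3162).
r_{12} = e_1·a_2 = 2.5298.
u_2 = a_2 − 2.5298·e_1 = (0.4000, -2.0000, 1.2000).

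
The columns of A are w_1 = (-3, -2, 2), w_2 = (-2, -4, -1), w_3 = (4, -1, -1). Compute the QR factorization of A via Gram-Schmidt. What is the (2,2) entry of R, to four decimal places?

r_{22} = 3.5397

w_1 = (-3, -2, 2); ‖w_1‖ = 4.1231, so q_1 = (-0.7276, -0.4851, 0.4851).
q_1·w_2 = (-0.7276)·(-2) + (-0.4851)·(-4) + 0.4851·(-1) = 2.9104.
u_2 = w_2 − 2.9104·q_1 = (0.1176, -2.5882, -2.4118).
r_{22} = ‖u_2‖ = 3.5397.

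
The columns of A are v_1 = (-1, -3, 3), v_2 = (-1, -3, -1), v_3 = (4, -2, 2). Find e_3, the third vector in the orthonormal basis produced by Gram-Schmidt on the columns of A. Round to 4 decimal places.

e_1 = v_1/‖v_1‖ = (-1, -3, 3)/4.3589 = (-0.2294, -0.6882, 0.6882).
r_{12} = e_1·v_2 = 1.6059.
u_2 = v_2 − 1.6059·e_1 = (-0.6316, -1.8947, -2.1053).
‖u_2‖ = 2.9019, so e_2 = (-0.2176, -0.6529, -0.7255).
r_{13} = e_1·v_3 = 1.8353; r_{23} = e_2·v_3 = -1.0157.
u_3 = v_3 − 1.8353·e_1 + 1.0157·e_2 = (4.2000, -1.4000, 0.0000).
‖u_3‖ = 4.4272, so e_3 = (0.9487, -0.3162, 0.0000).

e_3 = (0.9487, -0.3162, 0.0000)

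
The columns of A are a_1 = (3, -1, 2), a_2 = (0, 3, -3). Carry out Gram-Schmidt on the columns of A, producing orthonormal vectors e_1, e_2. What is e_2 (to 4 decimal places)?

e_2 = (0.5518, 0.6745, -0.4905)

e_1 = a_1/‖a_1‖ = (3, -1, 2)/3.7417 = (0.8018, -0.2673, 0.5345).
r_{12} = e_1·a_2 = -2.4054.
u_2 = a_2 + 2.4054·e_1 = (1.9286, 2.3571, -1.7143).
‖u_2‖ = 3.4949, so e_2 = (0.5518, 0.6745, -0.4905).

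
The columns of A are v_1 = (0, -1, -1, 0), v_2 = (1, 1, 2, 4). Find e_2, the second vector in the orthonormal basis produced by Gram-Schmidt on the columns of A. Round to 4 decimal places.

v_1 = (0, -1, -1, 0); ‖v_1‖ = 1.4142, so e_1 = (0.0000, -0.7071, -0.7071, 0.0000).
e_1·v_2 = 0.0000·1 + (-0.7071)·1 + (-0.7071)·2 + 0.0000·4 = -2.1213.
u_2 = v_2 + 2.1213·e_1 = (1.0000, -0.5000, 0.5000, 4.0000).
‖u_2‖ = 4.1833, so e_2 = (0.2390, -0.1195, 0.1195, 0.9562).

e_2 = (0.2390, -0.1195, 0.1195, 0.9562)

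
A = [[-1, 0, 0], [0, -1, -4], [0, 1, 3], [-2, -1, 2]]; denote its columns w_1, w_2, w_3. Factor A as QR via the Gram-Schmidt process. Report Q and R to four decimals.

Q = [[-0.4472, 0.2697, -0.8165], [0.0000, -0.6742, -0.4082], [0.0000, 0.6742, 0.0000], [-0.8944, -0.1348, 0.4082]], R = [[2.2361, 0.8944, -1.7889], [0.0000, 1.4832, 4.4497], [0.0000, 0.0000, 2.4495]]

w_1 = (-1, 0, 0, -2); ‖w_1‖ = 2.2361, so e_1 = (-0.4472, 0.0000, 0.0000, -0.8944).
e_1·w_2 = (-0.4472)·0 + 0.0000·(-1) + 0.0000·1 + (-0.8944)·(-1) = 0.8944.
u_2 = w_2 − 0.8944·e_1 = (0.4000, -1.0000, 1.0000, -0.2000).
‖u_2‖ = 1.4832, so e_2 = (0.2697, -0.6742, 0.6742, -0.1348).
e_1·w_3 = (-0.4472)·0 + 0.0000·(-4) + 0.0000·3 + (-0.8944)·2 = -1.7889; e_2·w_3 = 0.2697·0 + (-0.6742)·(-4) + 0.6742·3 + (-0.1348)·2 = 4.4497.
u_3 = w_3 + 1.7889·e_1 − 4.4497·e_2 = (-2.0000, -1.0000, 0.0000, 1.0000).
‖u_3‖ = 2.4495, so e_3 = (-0.8165, -0.4082, 0.0000, 0.4082).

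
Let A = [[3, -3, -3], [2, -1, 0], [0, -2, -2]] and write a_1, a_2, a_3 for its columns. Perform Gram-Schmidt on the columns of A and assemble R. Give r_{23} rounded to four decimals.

r_{23} = 2.4858

a_1 = (3, 2, 0); ‖a_1‖ = 3.6056, so q_1 = (0.8321, 0.5547, 0.0000).
q_1·a_2 = 0.8321·(-3) + 0.5547·(-1) + 0.0000·(-2) = -3.0509.
u_2 = a_2 + 3.0509·q_1 = (-0.4615, 0.6923, -2.0000).
‖u_2‖ = 2.1662, so q_2 = (-0.2131, 0.3196, -0.9233).
r_{23} = q_2·a_3 = 2.4858.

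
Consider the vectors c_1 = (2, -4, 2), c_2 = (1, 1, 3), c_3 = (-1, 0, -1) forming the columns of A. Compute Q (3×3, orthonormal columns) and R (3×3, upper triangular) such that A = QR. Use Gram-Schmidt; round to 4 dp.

q_1 = c_1/‖c_1‖ = (2, -4, 2)/4.8990 = (0.4082, -0.8165, 0.4082).
r_{12} = q_1·c_2 = 0.8165.
u_2 = c_2 − 0.8165·q_1 = (0.6667, 1.6667, 2.6667).
‖u_2‖ = 3.2146, so q_2 = (0.2074, 0.5185, 0.8296).
r_{13} = q_1·c_3 = -0.8165; r_{23} = q_2·c_3 = -1.0370.
u_3 = c_3 + 0.8165·q_1 + 1.0370·q_2 = (-0.4516, -0.1290, 0.1935).
‖u_3‖ = 0.5080, so q_3 = (-0.8890, -0.2540, 0.3810).

Q = [[0.4082, 0.2074, -0.8890], [-0.8165, 0.5185, -0.2540], [0.4082, 0.8296, 0.3810]], R = [[4.8990, 0.8165, -0.8165], [0.0000, 3.2146, -1.0370], [0.0000, 0.0000, 0.5080]]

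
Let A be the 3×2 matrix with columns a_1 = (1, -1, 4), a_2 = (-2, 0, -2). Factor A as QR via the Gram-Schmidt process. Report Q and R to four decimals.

e_1 = a_1/‖a_1‖ = (1, -1, 4)/4.2426 = (0.2357, -0.2357, 0.9428).
r_{12} = e_1·a_2 = -2.3570.
u_2 = a_2 + 2.3570·e_1 = (-1.4444, -0.5556, 0.2222).
‖u_2‖ = 1.5635, so e_2 = (-0.9239, -0.3553, 0.1421).

Q = [[0.2357, -0.9239], [-0.2357, -0.3553], [0.9428, 0.1421]], R = [[4.2426, -2.3570], [0.0000, 1.5635]]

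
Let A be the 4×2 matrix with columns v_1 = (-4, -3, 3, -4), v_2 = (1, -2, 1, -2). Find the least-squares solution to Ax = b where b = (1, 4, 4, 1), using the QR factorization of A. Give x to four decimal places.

v_1 = (-4, -3, 3, -4); ‖v_1‖ = 7.0711, so q_1 = (-0.5657, -0.4243, 0.4243, -0.5657).
q_1·v_2 = (-0.5657)·1 + (-0.4243)·(-2) + 0.4243·1 + (-0.5657)·(-2) = 1.8385.
u_2 = v_2 − 1.8385·q_1 = (2.0400, -1.2200, 0.2200, -0.9600).
‖u_2‖ = 2.5729, so q_2 = (0.7929, -0.4742, 0.0855, -0.3731).
Qᵀb = (-1.1314, -1.1349).
Back-substitute: x_2 = -1.1349/2.5729 = -0.4411.
x_1 = (-1.1314 − 1.8385·(-0.4411))/7.0711 = -0.0453.

x = (-0.0453, -0.4411)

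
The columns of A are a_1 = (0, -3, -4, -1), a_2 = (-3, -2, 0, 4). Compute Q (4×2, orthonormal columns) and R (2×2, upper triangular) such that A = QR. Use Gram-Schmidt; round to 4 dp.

a_1 = (0, -3, -4, -1); ‖a_1‖ = 5.0990, so q_1 = (0.0000, -0.5883, -0.7845, -0.1961).
q_1·a_2 = 0.0000·(-3) + (-0.5883)·(-2) + (-0.7845)·0 + (-0.1961)·4 = 0.3922.
u_2 = a_2 − 0.3922·q_1 = (-3.0000, -1.7692, 0.3077, 4.0769).
‖u_2‖ = 5.3709, so q_2 = (-0.5586, -0.3294, 0.0573, 0.7591).

Q = [[0.0000, -0.5586], [-0.5883, -0.3294], [-0.7845, 0.0573], [-0.1961, 0.7591]], R = [[5.0990, 0.3922], [0.0000, 5.3709]]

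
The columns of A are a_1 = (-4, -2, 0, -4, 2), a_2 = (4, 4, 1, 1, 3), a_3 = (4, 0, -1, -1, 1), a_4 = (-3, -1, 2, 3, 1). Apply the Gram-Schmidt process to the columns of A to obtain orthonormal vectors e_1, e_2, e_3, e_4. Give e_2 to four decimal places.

e_1 = a_1/‖a_1‖ = (-4, -2, 0, -4, 2)/6.3246 = (-0.6325, -0.3162, 0.0000, -0.6325, 0.3162).
r_{12} = e_1·a_2 = -3.4785.
u_2 = a_2 + 3.4785·e_1 = (1.8000, 2.9000, 1.0000, -1.2000, 4.1000).
‖u_2‖ = 5.5588, so e_2 = (0.3238, 0.5217, 0.1799, -0.2159, 0.7376).

e_2 = (0.3238, 0.5217, 0.1799, -0.2159, 0.7376)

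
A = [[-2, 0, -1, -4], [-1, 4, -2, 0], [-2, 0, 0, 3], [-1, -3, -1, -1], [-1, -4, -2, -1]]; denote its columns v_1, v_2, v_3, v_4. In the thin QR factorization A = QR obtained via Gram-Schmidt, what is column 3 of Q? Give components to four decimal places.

v_1 = (-2, -1, -2, -1, -1); ‖v_1‖ = 3.3166, so e_1 = (-0.6030, -0.3015, -0.6030, -0.3015, -0.3015).
e_1·v_2 = (-0.6030)·0 + (-0.3015)·4 + (-0.6030)·0 + (-0.3015)·(-3) + (-0.3015)·(-4) = 0.9045.
u_2 = v_2 − 0.9045·e_1 = (0.5455, 4.2727, 0.5455, -2.7273, -3.7273).
‖u_2‖ = 6.3389, so e_2 = (0.0860, 0.6740, 0.0860, -0.4302, -0.5880).
e_1·v_3 = (-0.6030)·(-1) + (-0.3015)·(-2) + (-0.6030)·0 + (-0.3015)·(-1) + (-0.3015)·(-2) = 2.1106; e_2·v_3 = 0.0860·(-1) + 0.6740·(-2) + 0.0860·0 + (-0.4302)·(-1) + (-0.5880)·(-2) = 0.1721.
u_3 = v_3 − 2.1106·e_1 − 0.1721·e_2 = (0.2579, -1.4796, 1.2579, -0.2896, -1.2624).
‖u_3‖ = 2.3486, so e_3 = (0.1098, -0.6300, 0.5356, -0.1233, -0.5375).

e_3 = (0.1098, -0.6300, 0.5356, -0.1233, -0.5375)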